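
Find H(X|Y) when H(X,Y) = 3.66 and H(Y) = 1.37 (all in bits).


H(X|Y) = H(X,Y) - H(Y) = 3.66 - 1.37 = 2.29

2.29 bits


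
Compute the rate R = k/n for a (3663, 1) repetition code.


Rate = k/n = 1/3663

1/3663


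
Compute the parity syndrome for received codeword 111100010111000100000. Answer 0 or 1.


Syndrome = XOR of all bits = 1 XOR 1 XOR 1 XOR 1 XOR 0 XOR 0 XOR 0 XOR 1 XOR 0 XOR 1 XOR 1 XOR 1 XOR 0 XOR 0 XOR 0 XOR 1 XOR 0 XOR 0 XOR 0 XOR 0 XOR 0 = 1

1


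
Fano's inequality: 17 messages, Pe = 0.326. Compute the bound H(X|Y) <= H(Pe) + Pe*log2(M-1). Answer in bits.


H(Pe) = -Pe*log2(Pe) - (1-Pe)*log2(1-Pe) = -0.326*log2(0.326) - 0.674*log2(0.674) = 0.527160 + 0.383627 = 0.9108. Pe*log2(M-1) = 0.326*log2(16) = 1.304000. Bound = H(Pe) + Pe*log2(M-1) = 0.527160 + 0.383627 + 1.304000 = 2.2148

2.2148 bits


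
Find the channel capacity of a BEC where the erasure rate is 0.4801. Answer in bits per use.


C = 1 - epsilon = 1 - 0.4801 = 0.5199

0.5199 bits


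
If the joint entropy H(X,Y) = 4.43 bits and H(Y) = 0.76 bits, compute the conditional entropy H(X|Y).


H(X|Y) = H(X,Y) - H(Y) = 4.43 - 0.76 = 3.67

3.67 bits


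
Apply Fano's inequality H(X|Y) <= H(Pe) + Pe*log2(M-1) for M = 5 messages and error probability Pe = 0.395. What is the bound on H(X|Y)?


H(Pe) = -Pe*log2(Pe) - (1-Pe)*log2(1-Pe) = -0.395*log2(0.395) - 0.605*log2(0.605) = 0.529330 + 0.438621 = 0.968. Pe*log2(M-1) = 0.395*log2(4) = 0.790000. Bound = H(Pe) + Pe*log2(M-1) = 0.529330 + 0.438621 + 0.790000 = 1.758

1.758 bits


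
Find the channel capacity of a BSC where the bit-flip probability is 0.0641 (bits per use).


H(p) = -p*log2(p) - (1-p)*log2(1-p) = -0.0641*log2(0.0641) - 0.9359*log2(0.9359) = 0.254062 + 0.089447 = 0.3435. C = 1 - H(p) = 1 - 0.3435 = 0.6565

0.6565 bits


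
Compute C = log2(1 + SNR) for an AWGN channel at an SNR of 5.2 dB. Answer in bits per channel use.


SNR_linear = 10^(5.2/10) = 3.3113; C = log2(1 + SNR_linear) = log2(1 + 3.3113) = 2.1081

2.1081 bits/channel use


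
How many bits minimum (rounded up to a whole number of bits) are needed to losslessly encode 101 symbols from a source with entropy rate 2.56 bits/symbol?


Minimum bits >= n * H = 101 * 2.56 = 258.56, rounded up to a whole number of bits = 259

259 bits


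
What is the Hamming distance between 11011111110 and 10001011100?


Count differing positions: . ^ . ^ . ^ . . . ^ . = 4 differences

4


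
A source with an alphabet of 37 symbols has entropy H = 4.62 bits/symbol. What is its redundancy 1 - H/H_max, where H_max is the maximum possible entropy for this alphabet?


H_max = log2(K) = log2(37) = 5.2095 bits/symbol. Redundancy = 1 - H/H_max = 1 - 4.62/5.2095 = 1 - 0.8868 = 0.1132

0.1132


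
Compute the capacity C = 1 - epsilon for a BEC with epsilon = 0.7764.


C = 1 - epsilon = 1 - 0.7764 = 0.2236

0.2236 bits


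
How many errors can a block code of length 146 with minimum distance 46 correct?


Correction capability = floor((d-1)/2) = floor((46-1)/2) = 22

22 errors


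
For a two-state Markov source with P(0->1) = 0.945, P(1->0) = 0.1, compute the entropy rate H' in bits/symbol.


Stationary distribution: pi_0 = p10/(p01+p10) = 0.0957, pi_1 = 0.9043. Entropy rate H' = pi_0*H(p01) + pi_1*H(p10) = 0.0957*0.3073 + 0.9043*0.469 = 0.4535

0.4535 bits/symbol


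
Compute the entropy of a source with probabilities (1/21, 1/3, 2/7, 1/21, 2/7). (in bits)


H = -sum(p_i * log2(p_i)). Terms: -(1/21)*log2(1/21) = 0.209158; -(1/3)*log2(1/3) = 0.528321; -(2/7)*log2(2/7) = 0.516387; -(1/21)*log2(1/21) = 0.209158; -(2/7)*log2(2/7) = 0.516387. H = 0.209158 + 0.528321 + 0.516387 + 0.209158 + 0.516387 = 1.9794

1.9794 bits


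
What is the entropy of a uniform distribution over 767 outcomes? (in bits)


H = log2(n) = log2(767) = 9.5831

9.5831 bits


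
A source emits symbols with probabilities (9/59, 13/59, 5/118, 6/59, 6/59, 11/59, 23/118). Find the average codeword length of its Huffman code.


Huffman construction (repeatedly merge the two least-probable nodes; each merge adds 1 bit to every symbol beneath it): 5/118 + 6/59 = 17/118; 6/59 + 17/118 = 29/118; 9/59 + 11/59 = 20/59; 23/118 + 13/59 = 49/118; 29/118 + 20/59 = 69/118; 49/118 + 69/118 = 1. Resulting codeword lengths (in the order the probabilities were given): (3, 2, 4, 4, 3, 3, 2). L_avg = sum(p_i * l_i) = 9/59*3 + 13/59*2 + 5/118*4 + 6/59*4 + 6/59*3 + 11/59*3 + 23/118*2 = 161/59 = 2.7288

2.7288 bits


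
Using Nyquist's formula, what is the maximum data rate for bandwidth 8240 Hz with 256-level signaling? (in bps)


Rate = 2 * B * log2(M) = 2 * 8240 * 8.0 = 131840.0

131840.0 bps


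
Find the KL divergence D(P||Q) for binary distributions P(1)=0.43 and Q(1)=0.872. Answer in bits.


KL = p*log2(p/q) + (1-p)*log2((1-p)/(1-q)) = 0.43*log2(0.43/0.872) + 0.57*log2(0.57/0.128) = 0.7896

0.7896 bits


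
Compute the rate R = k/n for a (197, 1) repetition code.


Rate = k/n = 1/197

1/197


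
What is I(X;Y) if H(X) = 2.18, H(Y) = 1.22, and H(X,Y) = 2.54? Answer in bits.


I(X;Y) = H(X) + H(Y) - H(X,Y) = 2.18 + 1.22 - 2.54 = 0.86

0.86 bits


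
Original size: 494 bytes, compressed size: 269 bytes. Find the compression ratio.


Ratio = original / compressed = 494 / 269 = 1.8364

1.8364


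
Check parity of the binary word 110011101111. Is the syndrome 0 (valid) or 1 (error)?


Syndrome = XOR of all bits = 1 XOR 1 XOR 0 XOR 0 XOR 1 XOR 1 XOR 1 XOR 0 XOR 1 XOR 1 XOR 1 XOR 1 = 1

1


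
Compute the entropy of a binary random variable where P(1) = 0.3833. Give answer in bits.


H = -p*log2(p) - (1-p)*log2(1-p). -0.3833*log2(0.3833) = 0.530278; -0.6167*log2(0.6167) = 0.430061. H = 0.530278 + 0.430061 = 0.9603

0.9603 bits


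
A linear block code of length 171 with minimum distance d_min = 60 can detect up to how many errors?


Detection capability = d_min - 1 = 60 - 1 = 59

59 errors


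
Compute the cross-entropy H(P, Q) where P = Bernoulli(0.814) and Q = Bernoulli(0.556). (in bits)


H(P,Q) = -p*log2(q) - (1-p)*log2(1-q). -0.814*log2(0.556) = 0.689330; -0.186*log2(0.444) = 0.217875. H(P,Q) = 0.689330 + 0.217875 = 0.9072

0.9072 bits


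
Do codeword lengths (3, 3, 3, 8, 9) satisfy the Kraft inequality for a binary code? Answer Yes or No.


Kraft sum = sum(2^(-l_i)) = 0.3809, need <= 1. Result: satisfied (a binary prefix-free code with these lengths exists)

Yes


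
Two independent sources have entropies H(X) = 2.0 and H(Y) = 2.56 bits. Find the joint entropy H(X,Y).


For independent variables, H(X,Y) = H(X) + H(Y) = 2.0 + 2.56 = 4.56

4.56 bits


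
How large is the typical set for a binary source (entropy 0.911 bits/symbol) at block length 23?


log2|A_typical| = nH = 23 * 0.911 = 20.953, so |A_typical| ~ 2^20.953 = 2.030e+06

2.030e+06


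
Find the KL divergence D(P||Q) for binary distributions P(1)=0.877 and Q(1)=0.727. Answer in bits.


KL = p*log2(p/q) + (1-p)*log2((1-p)/(1-q)) = 0.877*log2(0.877/0.727) + 0.123*log2(0.123/0.273) = 0.0959

0.0959 bits


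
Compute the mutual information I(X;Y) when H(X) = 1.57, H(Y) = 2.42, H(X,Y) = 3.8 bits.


I(X;Y) = H(X) + H(Y) - H(X,Y) = 1.57 + 2.42 - 3.8 = 0.19

0.19 bits


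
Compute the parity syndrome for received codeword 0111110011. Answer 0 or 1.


Syndrome = XOR of all bits = 0 XOR 1 XOR 1 XOR 1 XOR 1 XOR 1 XOR 0 XOR 0 XOR 1 XOR 1 = 1

1


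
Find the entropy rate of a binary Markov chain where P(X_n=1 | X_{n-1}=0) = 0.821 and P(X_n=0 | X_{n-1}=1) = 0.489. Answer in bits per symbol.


Stationary distribution: pi_0 = p10/(p01+p10) = 0.3733, pi_1 = 0.6267. Entropy rate H' = pi_0*H(p01) + pi_1*H(p10) = 0.3733*0.6779 + 0.6267*0.9997 = 0.8795

0.8795 bits/symbol


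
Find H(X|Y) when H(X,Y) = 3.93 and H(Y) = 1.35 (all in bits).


H(X|Y) = H(X,Y) - H(Y) = 3.93 - 1.35 = 2.58

2.58 bits


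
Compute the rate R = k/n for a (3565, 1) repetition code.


Rate = k/n = 1/3565

1/3565


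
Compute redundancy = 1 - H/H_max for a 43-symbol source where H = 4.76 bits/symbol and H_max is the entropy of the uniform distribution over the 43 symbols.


H_max = log2(K) = log2(43) = 5.4263 bits/symbol. Redundancy = 1 - H/H_max = 1 - 4.76/5.4263 = 1 - 0.8772 = 0.1228

0.1228


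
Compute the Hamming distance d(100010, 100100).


Count differing positions: . . . ^ ^ . = 2 differences

2


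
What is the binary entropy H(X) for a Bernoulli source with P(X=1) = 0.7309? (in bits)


H = -p*log2(p) - (1-p)*log2(1-p). -0.7309*log2(0.7309) = 0.330552; -0.2691*log2(0.2691) = 0.509618. H = 0.330552 + 0.509618 = 0.8402

0.8402 bits


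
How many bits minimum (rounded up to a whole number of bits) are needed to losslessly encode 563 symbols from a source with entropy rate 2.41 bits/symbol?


Minimum bits >= n * H = 563 * 2.41 = 1356.83, rounded up to a whole number of bits = 1357

1357 bits


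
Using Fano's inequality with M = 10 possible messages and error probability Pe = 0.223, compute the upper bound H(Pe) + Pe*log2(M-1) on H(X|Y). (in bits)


H(Pe) = -Pe*log2(Pe) - (1-Pe)*log2(1-Pe) = -0.223*log2(0.223) - 0.777*log2(0.777) = 0.482769 + 0.282838 = 0.7656. Pe*log2(M-1) = 0.223*log2(9) = 0.706893. Bound = H(Pe) + Pe*log2(M-1) = 0.482769 + 0.282838 + 0.706893 = 1.4725

1.4725 bits


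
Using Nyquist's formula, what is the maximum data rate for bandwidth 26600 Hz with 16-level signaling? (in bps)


Rate = 2 * B * log2(M) = 2 * 26600 * 4.0 = 212800.0

212800.0 bps


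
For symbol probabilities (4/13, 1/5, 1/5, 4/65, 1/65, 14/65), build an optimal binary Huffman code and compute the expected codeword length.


Huffman construction (repeatedly merge the two least-probable nodes; each merge adds 1 bit to every symbol beneath it): 1/65 + 4/65 = 1/13; 1/13 + 1/5 = 18/65; 1/5 + 14/65 = 27/65; 18/65 + 4/13 = 38/65; 27/65 + 38/65 = 1. Resulting codeword lengths (in the order the probabilities were given): (2, 3, 2, 4, 4, 2). L_avg = sum(p_i * l_i) = 4/13*2 + 1/5*3 + 1/5*2 + 4/65*4 + 1/65*4 + 14/65*2 = 153/65 = 2.3538

2.3538 bits


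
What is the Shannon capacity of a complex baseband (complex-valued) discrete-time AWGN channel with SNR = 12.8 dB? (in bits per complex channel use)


SNR_linear = 10^(12.8/10) = 19.0546; C = log2(1 + SNR_linear) = log2(1 + 19.0546) = 4.3259

4.3259 bits/channel use


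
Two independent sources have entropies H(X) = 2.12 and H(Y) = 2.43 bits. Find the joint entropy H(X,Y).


For independent variables, H(X,Y) = H(X) + H(Y) = 2.12 + 2.43 = 4.55

4.55 bits


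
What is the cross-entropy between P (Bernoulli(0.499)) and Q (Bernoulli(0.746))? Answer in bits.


H(P,Q) = -p*log2(q) - (1-p)*log2(1-q). -0.499*log2(0.746) = 0.210953; -0.501*log2(0.254) = 0.990527. H(P,Q) = 0.210953 + 0.990527 = 1.2015

1.2015 bits


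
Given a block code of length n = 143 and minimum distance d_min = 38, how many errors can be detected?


Detection capability = d_min - 1 = 38 - 1 = 37

37 errors


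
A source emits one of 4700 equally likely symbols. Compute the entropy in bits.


H = log2(n) = log2(4700) = 12.1984

12.1984 bits


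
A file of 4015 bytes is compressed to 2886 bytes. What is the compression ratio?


Ratio = original / compressed = 4015 / 2886 = 1.3912

1.3912


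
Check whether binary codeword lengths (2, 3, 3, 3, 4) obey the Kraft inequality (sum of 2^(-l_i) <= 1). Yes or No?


Kraft sum = sum(2^(-l_i)) = 0.6875, need <= 1. Result: satisfied (a binary prefix-free code with these lengths exists)

Yes


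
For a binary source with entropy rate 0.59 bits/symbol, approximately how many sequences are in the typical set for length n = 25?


log2|A_typical| = nH = 25 * 0.59 = 14.75, so |A_typical| ~ 2^14.75 = 2.755e+04

2.755e+04


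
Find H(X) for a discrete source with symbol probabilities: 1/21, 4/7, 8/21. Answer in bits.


H = -sum(p_i * log2(p_i)). Terms: -(1/21)*log2(1/21) = 0.209158; -(4/7)*log2(4/7) = 0.461346; -(8/21)*log2(8/21) = 0.530407. H = 0.209158 + 0.461346 + 0.530407 = 1.2009

1.2009 bits


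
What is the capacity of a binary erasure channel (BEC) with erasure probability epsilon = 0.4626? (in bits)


C = 1 - epsilon = 1 - 0.4626 = 0.5374

0.5374 bits


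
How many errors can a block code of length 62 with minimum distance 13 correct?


Correction capability = floor((d-1)/2) = floor((13-1)/2) = 6

6 errors


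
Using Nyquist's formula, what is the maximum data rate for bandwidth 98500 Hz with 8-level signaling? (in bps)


Rate = 2 * B * log2(M) = 2 * 98500 * 3.0 = 591000.0

591000.0 bps


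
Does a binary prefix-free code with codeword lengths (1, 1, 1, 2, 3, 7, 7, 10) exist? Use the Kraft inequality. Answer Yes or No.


Kraft sum = sum(2^(-l_i)) = 1.8916, need <= 1. Result: violated (a binary prefix-free code with these lengths cannot exist)

No


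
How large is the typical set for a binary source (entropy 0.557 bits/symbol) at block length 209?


log2|A_typical| = nH = 209 * 0.557 = 116.413, so |A_typical| ~ 2^116.413 = 1.106e+35

1.106e+35


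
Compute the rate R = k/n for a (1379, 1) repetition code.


Rate = k/n = 1/1379

1/1379


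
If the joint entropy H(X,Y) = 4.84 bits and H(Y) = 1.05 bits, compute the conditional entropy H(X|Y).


H(X|Y) = H(X,Y) - H(Y) = 4.84 - 1.05 = 3.79

3.79 bits


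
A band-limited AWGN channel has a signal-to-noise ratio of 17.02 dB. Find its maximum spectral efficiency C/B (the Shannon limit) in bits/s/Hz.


SNR_linear = 10^(17.02/10) = 50.3501; C/B = log2(1 + SNR_linear) = log2(1 + 50.3501) = 5.6823

5.6823 bits/s/Hz


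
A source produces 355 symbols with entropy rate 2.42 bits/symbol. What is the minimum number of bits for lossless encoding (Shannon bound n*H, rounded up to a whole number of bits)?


Minimum bits >= n * H = 355 * 2.42 = 859.1, rounded up to a whole number of bits = 860

860 bits


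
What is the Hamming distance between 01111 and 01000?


Count differing positions: . . ^ ^ ^ = 3 differences

3


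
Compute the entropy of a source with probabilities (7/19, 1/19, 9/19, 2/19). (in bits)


H = -sum(p_i * log2(p_i)). Terms: -(7/19)*log2(7/19) = 0.530737; -(1/19)*log2(1/19) = 0.223575; -(9/19)*log2(9/19) = 0.510633; -(2/19)*log2(2/19) = 0.341887. H = 0.530737 + 0.223575 + 0.510633 + 0.341887 = 1.6068

1.6068 bits


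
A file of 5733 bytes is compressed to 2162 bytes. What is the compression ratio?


Ratio = original / compressed = 5733 / 2162 = 2.6517

2.6517


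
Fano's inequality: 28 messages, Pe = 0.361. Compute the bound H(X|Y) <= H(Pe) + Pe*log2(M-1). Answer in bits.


H(Pe) = -Pe*log2(Pe) - (1-Pe)*log2(1-Pe) = -0.361*log2(0.361) - 0.639*log2(0.639) = 0.530644 + 0.412866 = 0.9435. Pe*log2(M-1) = 0.361*log2(27) = 1.716514. Bound = H(Pe) + Pe*log2(M-1) = 0.530644 + 0.412866 + 1.716514 = 2.66

2.66 bits


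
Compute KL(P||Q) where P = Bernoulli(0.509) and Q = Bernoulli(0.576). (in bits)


KL = p*log2(p/q) + (1-p)*log2((1-p)/(1-q)) = 0.509*log2(0.509/0.576) + 0.491*log2(0.491/0.424) = 0.0131

0.0131 bits


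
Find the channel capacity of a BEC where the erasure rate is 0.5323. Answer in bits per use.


C = 1 - epsilon = 1 - 0.5323 = 0.4677

0.4677 bits


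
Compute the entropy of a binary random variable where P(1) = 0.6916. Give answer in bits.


H = -p*log2(p) - (1-p)*log2(1-p). -0.6916*log2(0.6916) = 0.367924; -0.3084*log2(0.3084) = 0.523393. H = 0.367924 + 0.523393 = 0.8913

0.8913 bits


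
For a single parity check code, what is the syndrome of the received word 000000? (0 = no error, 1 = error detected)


Syndrome = XOR of all bits = 0 XOR 0 XOR 0 XOR 0 XOR 0 XOR 0 = 0

0


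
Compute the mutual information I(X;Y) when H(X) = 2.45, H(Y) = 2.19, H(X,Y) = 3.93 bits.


I(X;Y) = H(X) + H(Y) - H(X,Y) = 2.45 + 2.19 - 3.93 = 0.71

0.71 bits


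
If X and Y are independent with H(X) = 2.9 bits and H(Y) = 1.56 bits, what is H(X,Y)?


For independent variables, H(X,Y) = H(X) + H(Y) = 2.9 + 1.56 = 4.46

4.46 bits


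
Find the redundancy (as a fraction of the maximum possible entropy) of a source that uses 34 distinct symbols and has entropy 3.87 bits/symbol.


H_max = log2(K) = log2(34) = 5.0875 bits/symbol. Redundancy = 1 - H/H_max = 1 - 3.87/5.0875 = 1 - 0.7607 = 0.2393

0.2393


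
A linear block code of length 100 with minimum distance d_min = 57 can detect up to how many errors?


Detection capability = d_min - 1 = 57 - 1 = 56

56 errors


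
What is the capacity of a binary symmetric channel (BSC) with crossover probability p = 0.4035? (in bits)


H(p) = -p*log2(p) - (1-p)*log2(1-p) = -0.4035*log2(0.4035) - 0.5965*log2(0.5965) = 0.528327 + 0.444635 = 0.973. C = 1 - H(p) = 1 - 0.973 = 0.027

0.027 bits


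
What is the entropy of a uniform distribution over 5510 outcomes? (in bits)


H = log2(n) = log2(5510) = 12.4278

12.4278 bits


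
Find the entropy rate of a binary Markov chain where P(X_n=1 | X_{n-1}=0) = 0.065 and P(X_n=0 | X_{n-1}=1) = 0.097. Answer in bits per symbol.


Stationary distribution: pi_0 = p10/(p01+p10) = 0.5988, pi_1 = 0.4012. Entropy rate H' = pi_0*H(p01) + pi_1*H(p10) = 0.5988*0.347 + 0.4012*0.4594 = 0.3921

0.3921 bits/symbol


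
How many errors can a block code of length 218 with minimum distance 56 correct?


Correction capability = floor((d-1)/2) = floor((56-1)/2) = 27

27 errors


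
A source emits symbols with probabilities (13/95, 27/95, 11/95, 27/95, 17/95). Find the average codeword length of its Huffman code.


Huffman construction (repeatedly merge the two least-probable nodes; each merge adds 1 bit to every symbol beneath it): 11/95 + 13/95 = 24/95; 17/95 + 24/95 = 41/95; 27/95 + 27/95 = 54/95; 41/95 + 54/95 = 1. Resulting codeword lengths (in the order the probabilities were given): (3, 2, 3, 2, 2). L_avg = sum(p_i * l_i) = 13/95*3 + 27/95*2 + 11/95*3 + 27/95*2 + 17/95*2 = 214/95 = 2.2526

2.2526 bits


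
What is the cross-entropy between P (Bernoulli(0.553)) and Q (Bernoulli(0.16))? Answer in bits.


H(P,Q) = -p*log2(q) - (1-p)*log2(1-q). -0.553*log2(0.16) = 1.462052; -0.447*log2(0.84) = 0.112438. H(P,Q) = 1.462052 + 0.112438 = 1.5745

1.5745 bits


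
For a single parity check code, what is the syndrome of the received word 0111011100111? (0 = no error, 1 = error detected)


Syndrome = XOR of all bits = 0 XOR 1 XOR 1 XOR 1 XOR 0 XOR 1 XOR 1 XOR 1 XOR 0 XOR 0 XOR 1 XOR 1 XOR 1 = 1

1


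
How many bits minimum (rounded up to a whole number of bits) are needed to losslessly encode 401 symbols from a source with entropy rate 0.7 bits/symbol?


Minimum bits >= n * H = 401 * 0.7 = 280.7, rounded up to a whole number of bits = 281

281 bits


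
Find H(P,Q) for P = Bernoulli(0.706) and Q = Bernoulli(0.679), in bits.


H(P,Q) = -p*log2(q) - (1-p)*log2(1-q). -0.706*log2(0.679) = 0.394313; -0.294*log2(0.321) = 0.481970. H(P,Q) = 0.394313 + 0.481970 = 0.8763

0.8763 bits


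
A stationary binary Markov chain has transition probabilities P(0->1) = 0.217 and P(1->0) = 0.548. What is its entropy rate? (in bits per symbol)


Stationary distribution: pi_0 = p10/(p01+p10) = 0.7163, pi_1 = 0.2837. Entropy rate H' = pi_0*H(p01) + pi_1*H(p10) = 0.7163*0.7547 + 0.2837*0.9933 = 0.8224

0.8224 bits/symbol


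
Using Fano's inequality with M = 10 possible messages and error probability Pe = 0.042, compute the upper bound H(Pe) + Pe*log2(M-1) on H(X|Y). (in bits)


H(Pe) = -Pe*log2(Pe) - (1-Pe)*log2(1-Pe) = -0.042*log2(0.042) - 0.958*log2(0.958) = 0.192086 + 0.059303 = 0.2514. Pe*log2(M-1) = 0.042*log2(9) = 0.133137. Bound = H(Pe) + Pe*log2(M-1) = 0.192086 + 0.059303 + 0.133137 = 0.3845

0.3845 bits


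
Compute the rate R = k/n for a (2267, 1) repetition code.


Rate = k/n = 1/2267

1/2267


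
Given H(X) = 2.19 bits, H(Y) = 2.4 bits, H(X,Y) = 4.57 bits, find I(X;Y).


I(X;Y) = H(X) + H(Y) - H(X,Y) = 2.19 + 2.4 - 4.57 = 0.02

0.02 bits


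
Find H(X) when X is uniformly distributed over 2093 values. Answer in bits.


H = log2(n) = log2(2093) = 11.0314

11.0314 bits


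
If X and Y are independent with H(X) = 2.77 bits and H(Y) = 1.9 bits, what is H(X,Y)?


For independent variables, H(X,Y) = H(X) + H(Y) = 2.77 + 1.9 = 4.67

4.67 bits


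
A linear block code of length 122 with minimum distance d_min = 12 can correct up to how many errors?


Correction capability = floor((d-1)/2) = floor((12-1)/2) = 5

5 errors


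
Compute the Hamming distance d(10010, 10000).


Count differing positions: . . . ^ . = 1 differences

1


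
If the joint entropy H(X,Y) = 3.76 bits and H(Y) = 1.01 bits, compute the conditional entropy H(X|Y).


H(X|Y) = H(X,Y) - H(Y) = 3.76 - 1.01 = 2.75

2.75 bits


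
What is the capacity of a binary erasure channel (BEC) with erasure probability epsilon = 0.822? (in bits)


C = 1 - epsilon = 1 - 0.822 = 0.178

0.178 bits


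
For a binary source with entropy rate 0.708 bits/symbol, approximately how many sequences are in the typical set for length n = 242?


log2|A_typical| = nH = 242 * 0.708 = 171.336, so |A_typical| ~ 2^171.336 = 3.778e+51

3.778e+51


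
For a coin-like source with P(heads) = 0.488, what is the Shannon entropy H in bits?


H = -p*log2(p) - (1-p)*log2(1-p). -0.488*log2(0.488) = 0.505103; -0.512*log2(0.512) = 0.494482. H = 0.505103 + 0.494482 = 0.9996

0.9996 bits


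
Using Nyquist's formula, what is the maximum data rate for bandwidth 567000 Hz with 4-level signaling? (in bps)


Rate = 2 * B * log2(M) = 2 * 567000 * 2.0 = 2268000.0

2268000.0 bps


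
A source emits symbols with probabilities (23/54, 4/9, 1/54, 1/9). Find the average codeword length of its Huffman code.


Huffman construction (repeatedly merge the two least-probable nodes; each merge adds 1 bit to every symbol beneath it): 1/54 + 1/9 = 7/54; 7/54 + 23/54 = 5/9; 4/9 + 5/9 = 1. Resulting codeword lengths (in the order the probabilities were given): (2, 1, 3, 3). L_avg = sum(p_i * l_i) = 23/54*2 + 4/9*1 + 1/54*3 + 1/9*3 = 91/54 = 1.6852

1.6852 bits


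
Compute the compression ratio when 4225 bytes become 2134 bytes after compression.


Ratio = original / compressed = 4225 / 2134 = 1.9799

1.9799


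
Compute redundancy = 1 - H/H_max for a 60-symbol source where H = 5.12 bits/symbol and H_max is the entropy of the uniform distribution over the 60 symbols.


H_max = log2(K) = log2(60) = 5.9069 bits/symbol. Redundancy = 1 - H/H_max = 1 - 5.12/5.9069 = 1 - 0.8668 = 0.1332

0.1332


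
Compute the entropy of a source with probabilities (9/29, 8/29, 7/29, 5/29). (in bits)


H = -sum(p_i * log2(p_i)). Terms: -(9/29)*log2(9/29) = 0.523879; -(8/29)*log2(8/29) = 0.512546; -(7/29)*log2(7/29) = 0.494979; -(5/29)*log2(5/29) = 0.437251. H = 0.523879 + 0.512546 + 0.494979 + 0.437251 = 1.9687

1.9687 bits


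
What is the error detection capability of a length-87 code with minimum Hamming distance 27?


Detection capability = d_min - 1 = 27 - 1 = 26

26 errors


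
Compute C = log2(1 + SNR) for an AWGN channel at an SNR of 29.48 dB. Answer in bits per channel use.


SNR_linear = 10^(29.48/10) = 887.156; C = log2(1 + SNR_linear) = log2(1 + 887.156) = 9.7947

9.7947 bits/channel use


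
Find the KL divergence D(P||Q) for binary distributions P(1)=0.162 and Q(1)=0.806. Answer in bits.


KL = p*log2(p/q) + (1-p)*log2((1-p)/(1-q)) = 0.162*log2(0.162/0.806) + 0.838*log2(0.838/0.194) = 1.3939

1.3939 bits


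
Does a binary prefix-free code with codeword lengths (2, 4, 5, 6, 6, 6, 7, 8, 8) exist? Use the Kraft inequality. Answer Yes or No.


Kraft sum = sum(2^(-l_i)) = 0.4062, need <= 1. Result: satisfied (a binary prefix-free code with these lengths exists)

Yes


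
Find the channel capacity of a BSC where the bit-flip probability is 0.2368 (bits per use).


H(p) = -p*log2(p) - (1-p)*log2(1-p) = -0.2368*log2(0.2368) - 0.7632*log2(0.7632) = 0.492132 + 0.297546 = 0.7897. C = 1 - H(p) = 1 - 0.7897 = 0.2103

0.2103 bits


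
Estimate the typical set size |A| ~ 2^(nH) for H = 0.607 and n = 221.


log2|A_typical| = nH = 221 * 0.607 = 134.147, so |A_typical| ~ 2^134.147 = 2.411e+40

2.411e+40


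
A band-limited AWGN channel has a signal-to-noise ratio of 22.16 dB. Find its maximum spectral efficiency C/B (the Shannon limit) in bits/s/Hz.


SNR_linear = 10^(22.16/10) = 164.4372; C/B = log2(1 + SNR_linear) = log2(1 + 164.4372) = 7.3701

7.3701 bits/s/Hz


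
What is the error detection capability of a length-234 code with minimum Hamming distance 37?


Detection capability = d_min - 1 = 37 - 1 = 36

36 errors


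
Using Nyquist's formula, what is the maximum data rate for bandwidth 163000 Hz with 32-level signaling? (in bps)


Rate = 2 * B * log2(M) = 2 * 163000 * 5.0 = 1630000.0

1630000.0 bps


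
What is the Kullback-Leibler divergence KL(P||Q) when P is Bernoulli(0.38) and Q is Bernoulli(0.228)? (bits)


KL = p*log2(p/q) + (1-p)*log2((1-p)/(1-q)) = 0.38*log2(0.38/0.228) + 0.62*log2(0.62/0.772) = 0.0839

0.0839 bits


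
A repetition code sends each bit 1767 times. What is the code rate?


Rate = k/n = 1/1767

1/1767


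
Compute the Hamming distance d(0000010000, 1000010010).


Count differing positions: ^ . . . . . . . ^ . = 2 differences

2


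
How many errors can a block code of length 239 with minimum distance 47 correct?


Correction capability = floor((d-1)/2) = floor((47-1)/2) = 23

23 errors


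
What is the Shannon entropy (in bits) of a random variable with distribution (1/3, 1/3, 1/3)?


H = -sum(p_i * log2(p_i)). Terms: -(1/3)*log2(1/3) = 0.528321; -(1/3)*log2(1/3) = 0.528321; -(1/3)*log2(1/3) = 0.528321. H = 0.528321 + 0.528321 + 0.528321 = 1.585

1.585 bits


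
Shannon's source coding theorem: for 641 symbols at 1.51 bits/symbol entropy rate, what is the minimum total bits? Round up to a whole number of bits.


Minimum bits >= n * H = 641 * 1.51 = 967.91, rounded up to a whole number of bits = 968

968 bits


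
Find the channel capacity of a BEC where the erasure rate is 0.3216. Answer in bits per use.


C = 1 - epsilon = 1 - 0.3216 = 0.6784

0.6784 bits


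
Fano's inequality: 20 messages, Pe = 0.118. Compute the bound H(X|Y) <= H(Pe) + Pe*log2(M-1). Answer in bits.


H(Pe) = -Pe*log2(Pe) - (1-Pe)*log2(1-Pe) = -0.118*log2(0.118) - 0.882*log2(0.882) = 0.363811 + 0.159774 = 0.5236. Pe*log2(M-1) = 0.118*log2(19) = 0.501255. Bound = H(Pe) + Pe*log2(M-1) = 0.363811 + 0.159774 + 0.501255 = 1.0248

1.0248 bits


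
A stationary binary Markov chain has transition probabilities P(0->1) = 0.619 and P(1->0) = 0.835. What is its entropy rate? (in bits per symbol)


Stationary distribution: pi_0 = p10/(p01+p10) = 0.5743, pi_1 = 0.4257. Entropy rate H' = pi_0*H(p01) + pi_1*H(p10) = 0.5743*0.9587 + 0.4257*0.6461 = 0.8257

0.8257 bits/symbol


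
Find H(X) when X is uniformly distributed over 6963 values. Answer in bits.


H = log2(n) = log2(6963) = 12.7655

12.7655 bits


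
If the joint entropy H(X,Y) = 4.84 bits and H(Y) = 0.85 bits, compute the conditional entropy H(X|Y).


H(X|Y) = H(X,Y) - H(Y) = 4.84 - 0.85 = 3.99

3.99 bits


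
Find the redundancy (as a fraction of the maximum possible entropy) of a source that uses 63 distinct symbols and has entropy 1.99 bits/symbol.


H_max = log2(K) = log2(63) = 5.9773 bits/symbol. Redundancy = 1 - H/H_max = 1 - 1.99/5.9773 = 1 - 0.3329 = 0.6671

0.6671


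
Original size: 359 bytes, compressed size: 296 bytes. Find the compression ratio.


Ratio = original / compressed = 359 / 296 = 1.2128

1.2128


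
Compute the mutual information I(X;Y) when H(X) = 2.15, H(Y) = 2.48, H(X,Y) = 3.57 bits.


I(X;Y) = H(X) + H(Y) - H(X,Y) = 2.15 + 2.48 - 3.57 = 1.06

1.06 bits


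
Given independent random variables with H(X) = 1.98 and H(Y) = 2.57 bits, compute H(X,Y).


For independent variables, H(X,Y) = H(X) + H(Y) = 1.98 + 2.57 = 4.55

4.55 bits


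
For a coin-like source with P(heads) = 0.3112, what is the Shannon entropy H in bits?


H = -p*log2(p) - (1-p)*log2(1-p). -0.3112*log2(0.3112) = 0.524088; -0.6888*log2(0.6888) = 0.370466. H = 0.524088 + 0.370466 = 0.8946

0.8946 bits


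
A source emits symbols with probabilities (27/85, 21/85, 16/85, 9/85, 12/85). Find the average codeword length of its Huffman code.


Huffman construction (repeatedly merge the two least-probable nodes; each merge adds 1 bit to every symbol beneath it): 9/85 + 12/85 = 21/85; 16/85 + 21/85 = 37/85; 21/85 + 27/85 = 48/85; 37/85 + 48/85 = 1. Resulting codeword lengths (in the order the probabilities were given): (2, 2, 2, 3, 3). L_avg = sum(p_i * l_i) = 27/85*2 + 21/85*2 + 16/85*2 + 9/85*3 + 12/85*3 = 191/85 = 2.2471

2.2471 bits


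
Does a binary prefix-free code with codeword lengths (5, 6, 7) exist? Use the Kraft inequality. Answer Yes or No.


Kraft sum = sum(2^(-l_i)) = 0.0547, need <= 1. Result: satisfied (a binary prefix-free code with these lengths exists)

Yes


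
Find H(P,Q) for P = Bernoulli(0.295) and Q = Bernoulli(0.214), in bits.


H(P,Q) = -p*log2(q) - (1-p)*log2(1-q). -0.295*log2(0.214) = 0.656174; -0.705*log2(0.786) = 0.244916. H(P,Q) = 0.656174 + 0.244916 = 0.9011

0.9011 bits


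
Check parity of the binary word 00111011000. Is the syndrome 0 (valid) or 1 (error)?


Syndrome = XOR of all bits = 0 XOR 0 XOR 1 XOR 1 XOR 1 XOR 0 XOR 1 XOR 1 XOR 0 XOR 0 XOR 0 = 1

1


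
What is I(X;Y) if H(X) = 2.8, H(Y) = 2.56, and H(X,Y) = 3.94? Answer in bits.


I(X;Y) = H(X) + H(Y) - H(X,Y) = 2.8 + 2.56 - 3.94 = 1.42

1.42 bits


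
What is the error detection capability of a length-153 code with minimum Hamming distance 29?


Detection capability = d_min - 1 = 29 - 1 = 28

28 errors


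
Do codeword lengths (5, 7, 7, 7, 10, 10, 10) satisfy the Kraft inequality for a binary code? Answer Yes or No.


Kraft sum = sum(2^(-l_i)) = 0.0576, need <= 1. Result: satisfied (a binary prefix-free code with these lengths exists)

Yes


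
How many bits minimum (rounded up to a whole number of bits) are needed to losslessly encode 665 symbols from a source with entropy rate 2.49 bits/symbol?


Minimum bits >= n * H = 665 * 2.49 = 1655.85, rounded up to a whole number of bits = 1656

1656 bits


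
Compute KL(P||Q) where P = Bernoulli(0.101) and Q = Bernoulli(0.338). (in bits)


KL = p*log2(p/q) + (1-p)*log2((1-p)/(1-q)) = 0.101*log2(0.101/0.338) + 0.899*log2(0.899/0.662) = 0.2209

0.2209 bits


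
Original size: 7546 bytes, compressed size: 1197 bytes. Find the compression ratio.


Ratio = original / compressed = 7546 / 1197 = 6.3041

6.3041


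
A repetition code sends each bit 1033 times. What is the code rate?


Rate = k/n = 1/1033

1/1033


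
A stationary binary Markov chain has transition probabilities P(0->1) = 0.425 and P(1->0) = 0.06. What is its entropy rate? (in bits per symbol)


Stationary distribution: pi_0 = p10/(p01+p10) = 0.1237, pi_1 = 0.8763. Entropy rate H' = pi_0*H(p01) + pi_1*H(p10) = 0.1237*0.9837 + 0.8763*0.3274 = 0.4086

0.4086 bits/symbol


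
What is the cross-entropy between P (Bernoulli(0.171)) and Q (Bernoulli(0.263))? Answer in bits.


H(P,Q) = -p*log2(q) - (1-p)*log2(1-q). -0.171*log2(0.263) = 0.329494; -0.829*log2(0.737) = 0.364978. H(P,Q) = 0.329494 + 0.364978 = 0.6945

0.6945 bits


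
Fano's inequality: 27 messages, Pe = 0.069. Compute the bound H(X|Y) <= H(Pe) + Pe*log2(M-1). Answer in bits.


H(Pe) = -Pe*log2(Pe) - (1-Pe)*log2(1-Pe) = -0.069*log2(0.069) - 0.931*log2(0.931) = 0.266151 + 0.096030 = 0.3622. Pe*log2(M-1) = 0.069*log2(26) = 0.324330. Bound = H(Pe) + Pe*log2(M-1) = 0.266151 + 0.096030 + 0.324330 = 0.6865

0.6865 bits


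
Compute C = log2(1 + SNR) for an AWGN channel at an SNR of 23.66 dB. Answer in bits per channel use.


SNR_linear = 10^(23.66/10) = 232.2737; C = log2(1 + SNR_linear) = log2(1 + 232.2737) = 7.8659

7.8659 bits/channel use


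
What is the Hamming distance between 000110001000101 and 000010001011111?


Count differing positions: . . . ^ . . . . . . ^ ^ . ^ . = 4 differences

4


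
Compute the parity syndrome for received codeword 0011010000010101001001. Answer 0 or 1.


Syndrome = XOR of all bits = 0 XOR 0 XOR 1 XOR 1 XOR 0 XOR 1 XOR 0 XOR 0 XOR 0 XOR 0 XOR 0 XOR 1 XOR 0 XOR 1 XOR 0 XOR 1 XOR 0 XOR 0 XOR 1 XOR 0 XOR 0 XOR 1 = 0

0


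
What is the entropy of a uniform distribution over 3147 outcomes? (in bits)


H = log2(n) = log2(3147) = 11.6198

11.6198 bits


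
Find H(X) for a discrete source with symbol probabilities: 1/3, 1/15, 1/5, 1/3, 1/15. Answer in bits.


H = -sum(p_i * log2(p_i)). Terms: -(1/3)*log2(1/3) = 0.528321; -(1/15)*log2(1/15) = 0.260459; -(1/5)*log2(1/5) = 0.464386; -(1/3)*log2(1/3) = 0.528321; -(1/15)*log2(1/15) = 0.260459. H = 0.528321 + 0.260459 + 0.464386 + 0.528321 + 0.260459 = 2.0419

2.0419 bits


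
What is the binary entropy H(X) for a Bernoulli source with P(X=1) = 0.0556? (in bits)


H = -p*log2(p) - (1-p)*log2(1-p). -0.0556*log2(0.0556) = 0.231784; -0.9444*log2(0.9444) = 0.077941. H = 0.231784 + 0.077941 = 0.3097

0.3097 bits


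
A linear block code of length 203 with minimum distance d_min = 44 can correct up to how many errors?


Correction capability = floor((d-1)/2) = floor((44-1)/2) = 21

21 errors


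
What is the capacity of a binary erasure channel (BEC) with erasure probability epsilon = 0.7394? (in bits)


C = 1 - epsilon = 1 - 0.7394 = 0.2606

0.2606 bits


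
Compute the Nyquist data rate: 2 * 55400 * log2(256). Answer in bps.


Rate = 2 * B * log2(M) = 2 * 55400 * 8.0 = 886400.0

886400.0 bps


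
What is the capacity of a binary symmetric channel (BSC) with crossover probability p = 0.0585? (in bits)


H(p) = -p*log2(p) - (1-p)*log2(1-p) = -0.0585*log2(0.0585) - 0.9415*log2(0.9415) = 0.239582 + 0.081879 = 0.3215. C = 1 - H(p) = 1 - 0.3215 = 0.6785

0.6785 bits


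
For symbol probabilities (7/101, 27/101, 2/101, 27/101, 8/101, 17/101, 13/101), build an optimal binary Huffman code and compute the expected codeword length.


Huffman construction (repeatedly merge the two least-probable nodes; each merge adds 1 bit to every symbol beneath it): 2/101 + 7/101 = 9/101; 8/101 + 9/101 = 17/101; 13/101 + 17/101 = 30/101; 17/101 + 27/101 = 44/101; 27/101 + 30/101 = 57/101; 44/101 + 57/101 = 1. Resulting codeword lengths (in the order the probabilities were given): (4, 2, 4, 2, 3, 3, 3). L_avg = sum(p_i * l_i) = 7/101*4 + 27/101*2 + 2/101*4 + 27/101*2 + 8/101*3 + 17/101*3 + 13/101*3 = 258/101 = 2.5545

2.5545 bits


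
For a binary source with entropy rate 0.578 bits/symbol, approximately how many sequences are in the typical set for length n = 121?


log2|A_typical| = nH = 121 * 0.578 = 69.938, so |A_typical| ~ 2^69.938 = 1.131e+21

1.131e+21


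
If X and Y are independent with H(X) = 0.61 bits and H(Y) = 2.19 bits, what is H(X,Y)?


For independent variables, H(X,Y) = H(X) + H(Y) = 0.61 + 2.19 = 2.8

2.8 bits


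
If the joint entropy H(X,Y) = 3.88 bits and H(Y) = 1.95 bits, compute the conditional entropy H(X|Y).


H(X|Y) = H(X,Y) - H(Y) = 3.88 - 1.95 = 1.93

1.93 bits


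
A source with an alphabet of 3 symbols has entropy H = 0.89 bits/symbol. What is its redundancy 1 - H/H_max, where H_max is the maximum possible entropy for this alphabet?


H_max = log2(K) = log2(3) = 1.585 bits/symbol. Redundancy = 1 - H/H_max = 1 - 0.89/1.585 = 1 - 0.5615 = 0.4385

0.4385


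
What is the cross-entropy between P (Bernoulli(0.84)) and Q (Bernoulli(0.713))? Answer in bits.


H(P,Q) = -p*log2(q) - (1-p)*log2(1-q). -0.84*log2(0.713) = 0.409942; -0.16*log2(0.287) = 0.288140. H(P,Q) = 0.409942 + 0.288140 = 0.6981

0.6981 bits


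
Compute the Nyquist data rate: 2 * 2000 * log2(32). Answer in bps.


Rate = 2 * B * log2(M) = 2 * 2000 * 5.0 = 20000.0

20000.0 bps


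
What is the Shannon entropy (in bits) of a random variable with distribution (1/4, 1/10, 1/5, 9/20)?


H = -sum(p_i * log2(p_i)). Terms: -(1/4)*log2(1/4) = 0.500000; -(1/10)*log2(1/10) = 0.332193; -(1/5)*log2(1/5) = 0.464386; -(9/20)*log2(9/20) = 0.518401. H = 0.500000 + 0.332193 + 0.464386 + 0.518401 = 1.815

1.815 bits


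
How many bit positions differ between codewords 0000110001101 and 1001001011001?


Count differing positions: ^ . . ^ ^ ^ ^ . ^ . ^ . . = 7 differences

7


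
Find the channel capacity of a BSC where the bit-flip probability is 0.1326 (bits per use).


H(p) = -p*log2(p) - (1-p)*log2(1-p) = -0.1326*log2(0.1326) - 0.8674*log2(0.8674) = 0.386509 + 0.178017 = 0.5645. C = 1 - H(p) = 1 - 0.5645 = 0.4355

0.4355 bits


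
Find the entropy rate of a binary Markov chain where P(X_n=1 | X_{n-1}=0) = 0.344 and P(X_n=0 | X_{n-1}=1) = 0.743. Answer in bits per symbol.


Stationary distribution: pi_0 = p10/(p01+p10) = 0.6835, pi_1 = 0.3165. Entropy rate H' = pi_0*H(p01) + pi_1*H(p10) = 0.6835*0.9286 + 0.3165*0.8222 = 0.8949

0.8949 bits/symbol


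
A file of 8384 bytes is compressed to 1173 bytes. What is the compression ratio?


Ratio = original / compressed = 8384 / 1173 = 7.1475

7.1475


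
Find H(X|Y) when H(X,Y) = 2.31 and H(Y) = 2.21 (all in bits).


H(X|Y) = H(X,Y) - H(Y) = 2.31 - 2.21 = 0.1

0.1 bits


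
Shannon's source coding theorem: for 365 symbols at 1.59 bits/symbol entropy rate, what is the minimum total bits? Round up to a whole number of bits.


Minimum bits >= n * H = 365 * 1.59 = 580.35, rounded up to a whole number of bits = 581

581 bits


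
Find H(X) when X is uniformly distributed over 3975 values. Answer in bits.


H = log2(n) = log2(3975) = 11.9567

11.9567 bits


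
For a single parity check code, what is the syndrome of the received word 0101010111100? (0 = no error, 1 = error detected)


Syndrome = XOR of all bits = 0 XOR 1 XOR 0 XOR 1 XOR 0 XOR 1 XOR 0 XOR 1 XOR 1 XOR 1 XOR 1 XOR 0 XOR 0 = 1

1


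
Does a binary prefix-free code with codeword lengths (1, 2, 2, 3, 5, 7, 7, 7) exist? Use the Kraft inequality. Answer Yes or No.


Kraft sum = sum(2^(-l_i)) = 1.1797, need <= 1. Result: violated (a binary prefix-free code with these lengths cannot exist)

No


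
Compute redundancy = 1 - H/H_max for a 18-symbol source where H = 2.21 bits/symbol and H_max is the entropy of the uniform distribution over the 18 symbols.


H_max = log2(K) = log2(18) = 4.1699 bits/symbol. Redundancy = 1 - H/H_max = 1 - 2.21/4.1699 = 1 - 0.53 = 0.47

0.47


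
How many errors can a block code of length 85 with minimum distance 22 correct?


Correction capability = floor((d-1)/2) = floor((22-1)/2) = 10

10 errors


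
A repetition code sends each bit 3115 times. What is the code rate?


Rate = k/n = 1/3115

1/3115


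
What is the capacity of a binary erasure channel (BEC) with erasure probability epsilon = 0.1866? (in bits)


C = 1 - epsilon = 1 - 0.1866 = 0.8134

0.8134 bits


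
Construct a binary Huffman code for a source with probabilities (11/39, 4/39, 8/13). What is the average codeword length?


Huffman construction (repeatedly merge the two least-probable nodes; each merge adds 1 bit to every symbol beneath it): 4/39 + 11/39 = 5/13; 5/13 + 8/13 = 1. Resulting codeword lengths (in the order the probabilities were given): (2, 2, 1). L_avg = sum(p_i * l_i) = 11/39*2 + 4/39*2 + 8/13*1 = 18/13 = 1.3846

1.3846 bits


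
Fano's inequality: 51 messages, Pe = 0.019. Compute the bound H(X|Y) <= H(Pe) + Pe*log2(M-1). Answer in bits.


H(Pe) = -Pe*log2(Pe) - (1-Pe)*log2(1-Pe) = -0.019*log2(0.019) - 0.981*log2(0.981) = 0.108639 + 0.027149 = 0.1358. Pe*log2(M-1) = 0.019*log2(50) = 0.107233. Bound = H(Pe) + Pe*log2(M-1) = 0.108639 + 0.027149 + 0.107233 = 0.243

0.243 bits


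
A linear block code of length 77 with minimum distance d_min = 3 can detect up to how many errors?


Detection capability = d_min - 1 = 3 - 1 = 2

2 errors
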